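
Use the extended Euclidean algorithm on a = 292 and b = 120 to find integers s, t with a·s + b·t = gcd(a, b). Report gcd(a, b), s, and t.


Euclidean algorithm on (292, 120) — divide until remainder is 0:
  292 = 2 · 120 + 52
  120 = 2 · 52 + 16
  52 = 3 · 16 + 4
  16 = 4 · 4 + 0
gcd(292, 120) = 4.
Track Bezout coefficients alongside the remainders: start with r₀ = 292 = a·1 + b·0 (s = 1, t = 0) and r₁ = 120 = a·0 + b·1 (s = 0, t = 1); each new remainder r_{k+1} = r_{k-1} − q_k·r_k inherits s_{k+1} = s_{k-1} − q_k·s_k, t_{k+1} = t_{k-1} − q_k·t_k, so r_k = a·s_k + b·t_k at every step:
  q = 2: r = 52, s = 1 − 2·0 = 1, t = 0 − 2·1 = -2  (check: 292·1 + 120·(-2) = 52)
  q = 2: r = 16, s = 0 − 2·1 = -2, t = 1 − 2·(-2) = 5  (check: 292·(-2) + 120·5 = 16)
  q = 3: r = 4, s = 1 − 3·(-2) = 7, t = -2 − 3·5 = -17  (check: 292·7 + 120·(-17) = 4)
The row with r = 4 (the gcd) gives the Bezout coefficients s = 7, t = -17.
Result: 292 · (7) + 120 · (-17) = 4.

gcd(292, 120) = 4; s = 7, t = -17 (check: 292·7 + 120·(-17) = 4).


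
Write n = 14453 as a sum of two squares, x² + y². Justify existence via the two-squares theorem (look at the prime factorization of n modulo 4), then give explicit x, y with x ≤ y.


Step 1: Factor n = 14453 = 97 · 149.
Step 2: Check the mod-4 condition on each prime factor: 97 ≡ 1 (mod 4), exponent 1; 149 ≡ 1 (mod 4), exponent 1.
All primes ≡ 3 (mod 4) appear to even exponent (or don't appear), so by the two-squares theorem n IS expressible as a sum of two squares.
Step 3: Build a representation. Here n = 97 · 149 is a product of primes ≡ 1 (mod 4). Each prime p ≡ 1 (mod 4) is itself a sum of two squares; find a² by testing p − a² for a perfect square:
  97: 97 − 1² = 96, 97 − 2² = 93, 97 − 3² = 88, 97 − 4² = 81 = 9² ⇒ 97 = 4² + 9².
  149: 149 − 1² = 148, 149 − 2² = 145, 149 − 3² = 140, 149 − 4² = 133, 149 − 5² = 124, 149 − 6² = 113, 149 − 7² = 100 = 10² ⇒ 149 = 7² + 10².
  Combine using the Brahmagupta–Fibonacci identity (a² + b²)(c² + d²) = (ac − bd)² + (ad + bc)² = (ac + bd)² + (ad − bc)²:
  97 · 149 = 14453: from (4² + 9²)(7² + 10²), take (4·7 − 9·10, 4·10 + 9·7) = (28 − 90, 40 + 63) = (-62, 103); dropping signs (only squares matter) gives (62, 103); check 62² + 103² = 3844 + 10609 = 14453 ✓.
Step 4: Order so x ≤ y and verify: 62² + 103² = 3844 + 10609 = 14453 = n. ✓

n = 14453 = 62² + 103² (one valid representation with x ≤ y).


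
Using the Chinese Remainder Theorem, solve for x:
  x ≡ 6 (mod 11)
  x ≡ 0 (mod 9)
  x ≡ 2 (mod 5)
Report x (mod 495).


Moduli 11, 9, 5 are pairwise coprime; by CRT there is a unique solution modulo M = 11 · 9 · 5 = 495.
Solve pairwise, accumulating the modulus:
  Start with x ≡ 6 (mod 11).
  Combine with x ≡ 0 (mod 9): since gcd(11, 9) = 1, we get a unique residue mod 99.
    Write x = 6 + 11·t and substitute into x ≡ 0 (mod 9): 11·t ≡ 0 − 6 = -6 (mod 9).
    Reduce coefficients mod 9: 2·t ≡ 3 (mod 9).
    The inverse of 2 mod 9 is 5 (since 2·5 = 10 = 1·9 + 1), so t ≡ 5·3 = 15 ≡ 6 (mod 9).
    Then x = 6 + 11·6 = 72, valid modulo lcm(11, 9) = 99: x ≡ 72 (mod 99).
  Combine with x ≡ 2 (mod 5): since gcd(99, 5) = 1, we get a unique residue mod 495.
    Write x = 72 + 99·t and substitute into x ≡ 2 (mod 5): 99·t ≡ 2 − 72 = -70 (mod 5).
    Reduce coefficients mod 5: 4·t ≡ 0 (mod 5).
    The inverse of 4 mod 5 is 4 (since 4·4 = 16 = 3·5 + 1), so t ≡ 4·0 = 0 ≡ 0 (mod 5).
    Then x = 72 + 99·0 = 72, valid modulo lcm(99, 5) = 495: x ≡ 72 (mod 495).
Verify: 72 mod 11 = 6 ✓, 72 mod 9 = 0 ✓, 72 mod 5 = 2 ✓.

x ≡ 72 (mod 495).


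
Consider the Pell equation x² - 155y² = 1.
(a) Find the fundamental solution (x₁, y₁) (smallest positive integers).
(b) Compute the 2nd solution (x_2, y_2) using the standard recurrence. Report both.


Step 1: Find the fundamental solution (x₁, y₁) of x² - 155y² = 1.
  Expand √155 as a continued fraction. a₀ = ⌊√155⌋ = 12; iterate m_{k+1} = d_k·a_k − m_k, d_{k+1} = (155 − m_{k+1}²)/d_k, a_{k+1} = ⌊(a₀ + m_{k+1})/d_{k+1}⌋ (starting m₀ = 0, d₀ = 1), with convergents p_k = a_k·p_{k-1} + p_{k-2}, q_k = a_k·q_{k-1} + q_{k-2} (p₋₁ = 1, q₋₁ = 0):
  k = 0: a₀ = 12; p₀/q₀ = 12/1; p₀² − 155·q₀² = 144 − 155 = -11.
  k = 1: m = 12, d = 11, a = ⌊(12 + 12)/11⌋ = 2; p/q = (2·12 + 1)/(2·1 + 0) = 25/2; p² − 155·q² = 625 − 620 = 5.
  k = 2: m = 10, d = 5, a = ⌊(12 + 10)/5⌋ = 4; p/q = (4·25 + 12)/(4·2 + 1) = 112/9; p² − 155·q² = 12544 − 12555 = -11.
  k = 3: m = 10, d = 11, a = ⌊(12 + 10)/11⌋ = 2; p/q = (2·112 + 25)/(2·9 + 2) = 249/20; p² − 155·q² = 62001 − 62000 = 1.
  The first convergent with p² − 155·q² = 1 gives the fundamental solution (x₁, y₁) = (249, 20).
Step 2: Apply the recurrence (x_{n+1}, y_{n+1}) = (x₁x_n + 155y₁y_n, x₁y_n + y₁x_n) repeatedly.
  From (x_1, y_1) = (249, 20): x_2 = 249·249 + 155·20·20 = 124001; y_2 = 249·20 + 20·249 = 9960.
Step 3: Verify x_2² - 155·y_2² = 15376248001 - 15376248000 = 1 (should be 1). ✓

(x_1, y_1) = (249, 20); (x_2, y_2) = (124001, 9960).


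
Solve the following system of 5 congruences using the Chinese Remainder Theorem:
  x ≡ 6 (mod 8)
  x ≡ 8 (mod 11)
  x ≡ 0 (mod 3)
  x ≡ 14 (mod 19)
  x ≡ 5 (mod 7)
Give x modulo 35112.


Product of moduli M = 8 · 11 · 3 · 19 · 7 = 35112.
Merge one congruence at a time:
  Start: x ≡ 6 (mod 8).
  Combine with x ≡ 8 (mod 11); new modulus lcm = 88.
    Write x = 6 + 8·t and substitute into x ≡ 8 (mod 11): 8·t ≡ 8 − 6 = 2 (mod 11).
    The inverse of 8 mod 11 is 7 (since 8·7 = 56 = 5·11 + 1), so t ≡ 7·2 = 14 ≡ 3 (mod 11).
    Then x = 6 + 8·3 = 30, valid modulo lcm(8, 11) = 88: x ≡ 30 (mod 88).
  Combine with x ≡ 0 (mod 3); new modulus lcm = 264.
    Write x = 30 + 88·t and substitute into x ≡ 0 (mod 3): 88·t ≡ 0 − 30 = -30 (mod 3).
    Reduce coefficients mod 3: 1·t ≡ 0 (mod 3).
    So t ≡ 0 (mod 3).
    Then x = 30 + 88·0 = 30, valid modulo lcm(88, 3) = 264: x ≡ 30 (mod 264).
  Combine with x ≡ 14 (mod 19); new modulus lcm = 5016.
    Write x = 30 + 264·t and substitute into x ≡ 14 (mod 19): 264·t ≡ 14 − 30 = -16 (mod 19).
    Reduce coefficients mod 19: 17·t ≡ 3 (mod 19).
    The inverse of 17 mod 19 is 9 (since 17·9 = 153 = 8·19 + 1), so t ≡ 9·3 = 27 ≡ 8 (mod 19).
    Then x = 30 + 264·8 = 2142, valid modulo lcm(264, 19) = 5016: x ≡ 2142 (mod 5016).
  Combine with x ≡ 5 (mod 7); new modulus lcm = 35112.
    Write x = 2142 + 5016·t and substitute into x ≡ 5 (mod 7): 5016·t ≡ 5 − 2142 = -2137 (mod 7).
    Reduce coefficients mod 7: 4·t ≡ 5 (mod 7).
    The inverse of 4 mod 7 is 2 (since 4·2 = 8 = 1·7 + 1), so t ≡ 2·5 = 10 ≡ 3 (mod 7).
    Then x = 2142 + 5016·3 = 17190, valid modulo lcm(5016, 7) = 35112: x ≡ 17190 (mod 35112).
Verify against each original: 17190 mod 8 = 6, 17190 mod 11 = 8, 17190 mod 3 = 0, 17190 mod 19 = 14, 17190 mod 7 = 5.

x ≡ 17190 (mod 35112).


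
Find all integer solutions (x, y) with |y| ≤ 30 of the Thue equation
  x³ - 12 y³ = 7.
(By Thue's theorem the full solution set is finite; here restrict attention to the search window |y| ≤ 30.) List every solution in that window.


The equation is x³ - 12y³ = 7. For fixed y, x³ = 12·y³ + 7, so a solution requires the RHS to be a perfect cube.
Strategy: iterate y from -30 to 30, compute RHS = 12·y³ + 7, and check whether it is a (positive or negative) perfect cube.
Check small values of y:
  y = 0: RHS = 7 is not a perfect cube.
  y = 1: RHS = 19 is not a perfect cube.
  y = -1: RHS = -5 is not a perfect cube.
  y = 2: RHS = 103 is not a perfect cube.
  y = -2: RHS = -89 is not a perfect cube.
  y = 3: RHS = 331 is not a perfect cube.
  y = -3: RHS = -317 is not a perfect cube.
Continuing the search up to |y| = 30 finds no solutions either.
No (x, y) in the scanned range satisfies the equation.

No integer solutions with |y| ≤ 30.


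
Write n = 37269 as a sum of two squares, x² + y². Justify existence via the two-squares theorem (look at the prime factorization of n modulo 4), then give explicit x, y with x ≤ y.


Step 1: Factor n = 37269 = 3^2 · 41 · 101.
Step 2: Check the mod-4 condition on each prime factor: 3 ≡ 3 (mod 4), exponent 2 (must be even); 41 ≡ 1 (mod 4), exponent 1; 101 ≡ 1 (mod 4), exponent 1.
All primes ≡ 3 (mod 4) appear to even exponent (or don't appear), so by the two-squares theorem n IS expressible as a sum of two squares.
Step 3: Build a representation. Group n = k² · m with k = 3 and m = 41 · 101 = 4141 (a product of primes ≡ 1 (mod 4)); a representation of m scales to one of n via (k·x)² + (k·y)² = k²(x² + y²). Each prime p ≡ 1 (mod 4) is itself a sum of two squares; find a² by testing p − a² for a perfect square:
  41: 41 − 1² = 40, 41 − 2² = 37, 41 − 3² = 32, 41 − 4² = 25 = 5² ⇒ 41 = 4² + 5².
  101: 101 − 1² = 100 = 10² ⇒ 101 = 1² + 10².
  Combine using the Brahmagupta–Fibonacci identity (a² + b²)(c² + d²) = (ac − bd)² + (ad + bc)² = (ac + bd)² + (ad − bc)²:
  41 · 101 = 4141: from (4² + 5²)(1² + 10²), take (4·1 − 5·10, 4·10 + 5·1) = (4 − 50, 40 + 5) = (-46, 45); dropping signs (only squares matter) gives (46, 45); check 46² + 45² = 2116 + 2025 = 4141 ✓.
  Scale by k = 3: (3·46, 3·45) = (138, 135).
Step 4: Order so x ≤ y and verify: 135² + 138² = 18225 + 19044 = 37269 = n. ✓

n = 37269 = 135² + 138² (one valid representation with x ≤ y).


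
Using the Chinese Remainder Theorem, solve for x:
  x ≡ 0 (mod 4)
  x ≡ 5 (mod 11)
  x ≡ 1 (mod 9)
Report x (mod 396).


Moduli 4, 11, 9 are pairwise coprime; by CRT there is a unique solution modulo M = 4 · 11 · 9 = 396.
Solve pairwise, accumulating the modulus:
  Start with x ≡ 0 (mod 4).
  Combine with x ≡ 5 (mod 11): since gcd(4, 11) = 1, we get a unique residue mod 44.
    Write x = 0 + 4·t and substitute into x ≡ 5 (mod 11): 4·t ≡ 5 − 0 = 5 (mod 11).
    The inverse of 4 mod 11 is 3 (since 4·3 = 12 = 1·11 + 1), so t ≡ 3·5 = 15 ≡ 4 (mod 11).
    Then x = 0 + 4·4 = 16, valid modulo lcm(4, 11) = 44: x ≡ 16 (mod 44).
  Combine with x ≡ 1 (mod 9): since gcd(44, 9) = 1, we get a unique residue mod 396.
    Write x = 16 + 44·t and substitute into x ≡ 1 (mod 9): 44·t ≡ 1 − 16 = -15 (mod 9).
    Reduce coefficients mod 9: 8·t ≡ 3 (mod 9).
    The inverse of 8 mod 9 is 8 (since 8·8 = 64 = 7·9 + 1), so t ≡ 8·3 = 24 ≡ 6 (mod 9).
    Then x = 16 + 44·6 = 280, valid modulo lcm(44, 9) = 396: x ≡ 280 (mod 396).
Verify: 280 mod 4 = 0 ✓, 280 mod 11 = 5 ✓, 280 mod 9 = 1 ✓.

x ≡ 280 (mod 396).


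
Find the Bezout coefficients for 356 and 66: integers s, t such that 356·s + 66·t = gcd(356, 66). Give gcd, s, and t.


Euclidean algorithm on (356, 66) — divide until remainder is 0:
  356 = 5 · 66 + 26
  66 = 2 · 26 + 14
  26 = 1 · 14 + 12
  14 = 1 · 12 + 2
  12 = 6 · 2 + 0
gcd(356, 66) = 2.
Track Bezout coefficients alongside the remainders: start with r₀ = 356 = a·1 + b·0 (s = 1, t = 0) and r₁ = 66 = a·0 + b·1 (s = 0, t = 1); each new remainder r_{k+1} = r_{k-1} − q_k·r_k inherits s_{k+1} = s_{k-1} − q_k·s_k, t_{k+1} = t_{k-1} − q_k·t_k, so r_k = a·s_k + b·t_k at every step:
  q = 5: r = 26, s = 1 − 5·0 = 1, t = 0 − 5·1 = -5  (check: 356·1 + 66·(-5) = 26)
  q = 2: r = 14, s = 0 − 2·1 = -2, t = 1 − 2·(-5) = 11  (check: 356·(-2) + 66·11 = 14)
  q = 1: r = 12, s = 1 − 1·(-2) = 3, t = -5 − 1·11 = -16  (check: 356·3 + 66·(-16) = 12)
  q = 1: r = 2, s = -2 − 1·3 = -5, t = 11 − 1·(-16) = 27  (check: 356·(-5) + 66·27 = 2)
The row with r = 2 (the gcd) gives the Bezout coefficients s = -5, t = 27.
Result: 356 · (-5) + 66 · (27) = 2.

gcd(356, 66) = 2; s = -5, t = 27 (check: 356·(-5) + 66·27 = 2).


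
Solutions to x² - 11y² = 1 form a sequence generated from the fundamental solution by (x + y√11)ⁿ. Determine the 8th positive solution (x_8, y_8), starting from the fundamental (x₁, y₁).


Step 1: Find the fundamental solution (x₁, y₁) of x² - 11y² = 1.
  Expand √11 as a continued fraction. a₀ = ⌊√11⌋ = 3; iterate m_{k+1} = d_k·a_k − m_k, d_{k+1} = (11 − m_{k+1}²)/d_k, a_{k+1} = ⌊(a₀ + m_{k+1})/d_{k+1}⌋ (starting m₀ = 0, d₀ = 1), with convergents p_k = a_k·p_{k-1} + p_{k-2}, q_k = a_k·q_{k-1} + q_{k-2} (p₋₁ = 1, q₋₁ = 0):
  k = 0: a₀ = 3; p₀/q₀ = 3/1; p₀² − 11·q₀² = 9 − 11 = -2.
  k = 1: m = 3, d = 2, a = ⌊(3 + 3)/2⌋ = 3; p/q = (3·3 + 1)/(3·1 + 0) = 10/3; p² − 11·q² = 100 − 99 = 1.
  The first convergent with p² − 11·q² = 1 gives the fundamental solution (x₁, y₁) = (10, 3).
Step 2: Apply the recurrence (x_{n+1}, y_{n+1}) = (x₁x_n + 11y₁y_n, x₁y_n + y₁x_n) repeatedly.
  From (x_1, y_1) = (10, 3): x_2 = 10·10 + 11·3·3 = 199; y_2 = 10·3 + 3·10 = 60.
  From (x_2, y_2) = (199, 60): x_3 = 10·199 + 11·3·60 = 3970; y_3 = 10·60 + 3·199 = 1197.
  From (x_3, y_3) = (3970, 1197): x_4 = 10·3970 + 11·3·1197 = 79201; y_4 = 10·1197 + 3·3970 = 23880.
  From (x_4, y_4) = (79201, 23880): x_5 = 10·79201 + 11·3·23880 = 1580050; y_5 = 10·23880 + 3·79201 = 476403.
  From (x_5, y_5) = (1580050, 476403): x_6 = 10·1580050 + 11·3·476403 = 31521799; y_6 = 10·476403 + 3·1580050 = 9504180.
  From (x_6, y_6) = (31521799, 9504180): x_7 = 10·31521799 + 11·3·9504180 = 628855930; y_7 = 10·9504180 + 3·31521799 = 189607197.
  From (x_7, y_7) = (628855930, 189607197): x_8 = 10·628855930 + 11·3·189607197 = 12545596801; y_8 = 10·189607197 + 3·628855930 = 3782639760.
Step 3: Verify x_8² - 11·y_8² = 157391999093261433601 - 157391999093261433600 = 1 (should be 1). ✓

(x_1, y_1) = (10, 3); (x_8, y_8) = (12545596801, 3782639760).


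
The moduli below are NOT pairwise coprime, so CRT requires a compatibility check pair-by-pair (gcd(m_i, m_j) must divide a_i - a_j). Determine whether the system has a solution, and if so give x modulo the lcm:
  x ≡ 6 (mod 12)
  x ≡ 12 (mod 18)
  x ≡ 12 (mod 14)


Moduli 12, 18, 14 are not pairwise coprime, so CRT works modulo lcm(m_i) when all pairwise compatibility conditions hold.
Pairwise compatibility: gcd(m_i, m_j) must divide a_i - a_j for every pair.
Merge one congruence at a time:
  Start: x ≡ 6 (mod 12).
  Combine with x ≡ 12 (mod 18): gcd(12, 18) = 6; 12 - 6 = 6, which IS divisible by 6, so compatible.
    Write x = 6 + 12·t and substitute into x ≡ 12 (mod 18): 12·t ≡ 12 − 6 = 6 (mod 18).
    Divide the congruence (and modulus) by g = 6: 2·t ≡ 1 (mod 3).
    The inverse of 2 mod 3 is 2 (since 2·2 = 4 = 1·3 + 1), so t ≡ 2·1 = 2 ≡ 2 (mod 3).
    Then x = 6 + 12·2 = 30, valid modulo lcm(12, 18) = 36: x ≡ 30 (mod 36).
  Combine with x ≡ 12 (mod 14): gcd(36, 14) = 2; 12 - 30 = -18, which IS divisible by 2, so compatible.
    Write x = 30 + 36·t and substitute into x ≡ 12 (mod 14): 36·t ≡ 12 − 30 = -18 (mod 14).
    Divide the congruence (and modulus) by g = 2: 18·t ≡ -9 (mod 7).
    Reduce coefficients mod 7: 4·t ≡ 5 (mod 7).
    The inverse of 4 mod 7 is 2 (since 4·2 = 8 = 1·7 + 1), so t ≡ 2·5 = 10 ≡ 3 (mod 7).
    Then x = 30 + 36·3 = 138, valid modulo lcm(36, 14) = 252: x ≡ 138 (mod 252).
Verify: 138 mod 12 = 6, 138 mod 18 = 12, 138 mod 14 = 12.

x ≡ 138 (mod 252).


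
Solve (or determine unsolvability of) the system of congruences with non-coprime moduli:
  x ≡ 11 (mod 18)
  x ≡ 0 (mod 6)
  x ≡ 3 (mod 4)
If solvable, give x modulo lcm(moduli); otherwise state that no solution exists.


Moduli 18, 6, 4 are not pairwise coprime, so CRT works modulo lcm(m_i) when all pairwise compatibility conditions hold.
Pairwise compatibility: gcd(m_i, m_j) must divide a_i - a_j for every pair.
Merge one congruence at a time:
  Start: x ≡ 11 (mod 18).
  Combine with x ≡ 0 (mod 6): gcd(18, 6) = 6, and 0 - 11 = -11 is NOT divisible by 6.
    ⇒ system is inconsistent (no integer solution).

No solution (the system is inconsistent).


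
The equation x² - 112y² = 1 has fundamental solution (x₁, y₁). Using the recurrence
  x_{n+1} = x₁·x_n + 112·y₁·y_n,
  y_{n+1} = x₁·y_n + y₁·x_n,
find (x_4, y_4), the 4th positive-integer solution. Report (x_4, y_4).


Step 1: Find the fundamental solution (x₁, y₁) of x² - 112y² = 1.
  Expand √112 as a continued fraction. a₀ = ⌊√112⌋ = 10; iterate m_{k+1} = d_k·a_k − m_k, d_{k+1} = (112 − m_{k+1}²)/d_k, a_{k+1} = ⌊(a₀ + m_{k+1})/d_{k+1}⌋ (starting m₀ = 0, d₀ = 1), with convergents p_k = a_k·p_{k-1} + p_{k-2}, q_k = a_k·q_{k-1} + q_{k-2} (p₋₁ = 1, q₋₁ = 0):
  k = 0: a₀ = 10; p₀/q₀ = 10/1; p₀² − 112·q₀² = 100 − 112 = -12.
  k = 1: m = 10, d = 12, a = ⌊(10 + 10)/12⌋ = 1; p/q = (1·10 + 1)/(1·1 + 0) = 11/1; p² − 112·q² = 121 − 112 = 9.
  k = 2: m = 2, d = 9, a = ⌊(10 + 2)/9⌋ = 1; p/q = (1·11 + 10)/(1·1 + 1) = 21/2; p² − 112·q² = 441 − 448 = -7.
  k = 3: m = 7, d = 7, a = ⌊(10 + 7)/7⌋ = 2; p/q = (2·21 + 11)/(2·2 + 1) = 53/5; p² − 112·q² = 2809 − 2800 = 9.
  k = 4: m = 7, d = 9, a = ⌊(10 + 7)/9⌋ = 1; p/q = (1·53 + 21)/(1·5 + 2) = 74/7; p² − 112·q² = 5476 − 5488 = -12.
  k = 5: m = 2, d = 12, a = ⌊(10 + 2)/12⌋ = 1; p/q = (1·74 + 53)/(1·7 + 5) = 127/12; p² − 112·q² = 16129 − 16128 = 1.
  The first convergent with p² − 112·q² = 1 gives the fundamental solution (x₁, y₁) = (127, 12).
Step 2: Apply the recurrence (x_{n+1}, y_{n+1}) = (x₁x_n + 112y₁y_n, x₁y_n + y₁x_n) repeatedly.
  From (x_1, y_1) = (127, 12): x_2 = 127·127 + 112·12·12 = 32257; y_2 = 127·12 + 12·127 = 3048.
  From (x_2, y_2) = (32257, 3048): x_3 = 127·32257 + 112·12·3048 = 8193151; y_3 = 127·3048 + 12·32257 = 774180.
  From (x_3, y_3) = (8193151, 774180): x_4 = 127·8193151 + 112·12·774180 = 2081028097; y_4 = 127·774180 + 12·8193151 = 196638672.
Step 3: Verify x_4² - 112·y_4² = 4330677940503441409 - 4330677940503441408 = 1 (should be 1). ✓

(x_1, y_1) = (127, 12); (x_4, y_4) = (2081028097, 196638672).


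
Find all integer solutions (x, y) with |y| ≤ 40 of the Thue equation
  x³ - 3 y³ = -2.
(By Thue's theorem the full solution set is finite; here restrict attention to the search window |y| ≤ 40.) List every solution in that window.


The equation is x³ - 3y³ = -2. For fixed y, x³ = 3·y³ − 2, so a solution requires the RHS to be a perfect cube.
Strategy: iterate y from -40 to 40, compute RHS = 3·y³ − 2, and check whether it is a (positive or negative) perfect cube.
Check small values of y:
  y = 0: RHS = -2 is not a perfect cube.
  y = 1: RHS = 1 = (1)³ ⇒ x = 1 works.
  y = -1: RHS = -5 is not a perfect cube.
  y = 2: RHS = 22 is not a perfect cube.
  y = -2: RHS = -26 is not a perfect cube.
  y = 3: RHS = 79 is not a perfect cube.
  y = -3: RHS = -83 is not a perfect cube.
Continuing the search up to |y| = 40 finds no further solutions beyond those listed.
Collected solutions: (1, 1).

Solutions (with |y| ≤ 40): (1, 1).


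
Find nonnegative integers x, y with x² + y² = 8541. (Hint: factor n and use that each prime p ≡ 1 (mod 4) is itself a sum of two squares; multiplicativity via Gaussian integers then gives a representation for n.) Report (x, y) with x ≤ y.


Step 1: Factor n = 8541 = 3^2 · 13 · 73.
Step 2: Check the mod-4 condition on each prime factor: 3 ≡ 3 (mod 4), exponent 2 (must be even); 13 ≡ 1 (mod 4), exponent 1; 73 ≡ 1 (mod 4), exponent 1.
All primes ≡ 3 (mod 4) appear to even exponent (or don't appear), so by the two-squares theorem n IS expressible as a sum of two squares.
Step 3: Build a representation. Group n = k² · m with k = 3 and m = 13 · 73 = 949 (a product of primes ≡ 1 (mod 4)); a representation of m scales to one of n via (k·x)² + (k·y)² = k²(x² + y²). Each prime p ≡ 1 (mod 4) is itself a sum of two squares; find a² by testing p − a² for a perfect square:
  13: 13 − 1² = 12, 13 − 2² = 9 = 3² ⇒ 13 = 2² + 3².
  73: 73 − 1² = 72, 73 − 2² = 69, 73 − 3² = 64 = 8² ⇒ 73 = 3² + 8².
  Combine using the Brahmagupta–Fibonacci identity (a² + b²)(c² + d²) = (ac − bd)² + (ad + bc)² = (ac + bd)² + (ad − bc)²:
  13 · 73 = 949: from (2² + 3²)(3² + 8²), take (2·3 − 3·8, 2·8 + 3·3) = (6 − 24, 16 + 9) = (-18, 25); dropping signs (only squares matter) gives (18, 25); check 18² + 25² = 324 + 625 = 949 ✓.
  Scale by k = 3: (3·18, 3·25) = (54, 75).
Step 4: Order so x ≤ y and verify: 54² + 75² = 2916 + 5625 = 8541 = n. ✓

n = 8541 = 54² + 75² (one valid representation with x ≤ y).


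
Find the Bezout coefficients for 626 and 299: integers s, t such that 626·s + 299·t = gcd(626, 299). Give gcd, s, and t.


Euclidean algorithm on (626, 299) — divide until remainder is 0:
  626 = 2 · 299 + 28
  299 = 10 · 28 + 19
  28 = 1 · 19 + 9
  19 = 2 · 9 + 1
  9 = 9 · 1 + 0
gcd(626, 299) = 1.
Track Bezout coefficients alongside the remainders: start with r₀ = 626 = a·1 + b·0 (s = 1, t = 0) and r₁ = 299 = a·0 + b·1 (s = 0, t = 1); each new remainder r_{k+1} = r_{k-1} − q_k·r_k inherits s_{k+1} = s_{k-1} − q_k·s_k, t_{k+1} = t_{k-1} − q_k·t_k, so r_k = a·s_k + b·t_k at every step:
  q = 2: r = 28, s = 1 − 2·0 = 1, t = 0 − 2·1 = -2  (check: 626·1 + 299·(-2) = 28)
  q = 10: r = 19, s = 0 − 10·1 = -10, t = 1 − 10·(-2) = 21  (check: 626·(-10) + 299·21 = 19)
  q = 1: r = 9, s = 1 − 1·(-10) = 11, t = -2 − 1·21 = -23  (check: 626·11 + 299·(-23) = 9)
  q = 2: r = 1, s = -10 − 2·11 = -32, t = 21 − 2·(-23) = 67  (check: 626·(-32) + 299·67 = 1)
The row with r = 1 (the gcd) gives the Bezout coefficients s = -32, t = 67.
Result: 626 · (-32) + 299 · (67) = 1.

gcd(626, 299) = 1; s = -32, t = 67 (check: 626·(-32) + 299·67 = 1).


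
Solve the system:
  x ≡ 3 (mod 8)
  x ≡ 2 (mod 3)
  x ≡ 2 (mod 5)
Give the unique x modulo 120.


Moduli 8, 3, 5 are pairwise coprime; by CRT there is a unique solution modulo M = 8 · 3 · 5 = 120.
Solve pairwise, accumulating the modulus:
  Start with x ≡ 3 (mod 8).
  Combine with x ≡ 2 (mod 3): since gcd(8, 3) = 1, we get a unique residue mod 24.
    Write x = 3 + 8·t and substitute into x ≡ 2 (mod 3): 8·t ≡ 2 − 3 = -1 (mod 3).
    Reduce coefficients mod 3: 2·t ≡ 2 (mod 3).
    The inverse of 2 mod 3 is 2 (since 2·2 = 4 = 1·3 + 1), so t ≡ 2·2 = 4 ≡ 1 (mod 3).
    Then x = 3 + 8·1 = 11, valid modulo lcm(8, 3) = 24: x ≡ 11 (mod 24).
  Combine with x ≡ 2 (mod 5): since gcd(24, 5) = 1, we get a unique residue mod 120.
    Write x = 11 + 24·t and substitute into x ≡ 2 (mod 5): 24·t ≡ 2 − 11 = -9 (mod 5).
    Reduce coefficients mod 5: 4·t ≡ 1 (mod 5).
    The inverse of 4 mod 5 is 4 (since 4·4 = 16 = 3·5 + 1), so t ≡ 4·1 = 4 ≡ 4 (mod 5).
    Then x = 11 + 24·4 = 107, valid modulo lcm(24, 5) = 120: x ≡ 107 (mod 120).
Verify: 107 mod 8 = 3 ✓, 107 mod 3 = 2 ✓, 107 mod 5 = 2 ✓.

x ≡ 107 (mod 120).


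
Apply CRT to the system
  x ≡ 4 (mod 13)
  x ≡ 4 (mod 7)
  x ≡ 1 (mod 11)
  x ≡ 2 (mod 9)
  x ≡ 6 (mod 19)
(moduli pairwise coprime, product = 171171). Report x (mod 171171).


Product of moduli M = 13 · 7 · 11 · 9 · 19 = 171171.
Merge one congruence at a time:
  Start: x ≡ 4 (mod 13).
  Combine with x ≡ 4 (mod 7); new modulus lcm = 91.
    Write x = 4 + 13·t and substitute into x ≡ 4 (mod 7): 13·t ≡ 4 − 4 = 0 (mod 7).
    Reduce coefficients mod 7: 6·t ≡ 0 (mod 7).
    The inverse of 6 mod 7 is 6 (since 6·6 = 36 = 5·7 + 1), so t ≡ 6·0 = 0 ≡ 0 (mod 7).
    Then x = 4 + 13·0 = 4, valid modulo lcm(13, 7) = 91: x ≡ 4 (mod 91).
  Combine with x ≡ 1 (mod 11); new modulus lcm = 1001.
    Write x = 4 + 91·t and substitute into x ≡ 1 (mod 11): 91·t ≡ 1 − 4 = -3 (mod 11).
    Reduce coefficients mod 11: 3·t ≡ 8 (mod 11).
    The inverse of 3 mod 11 is 4 (since 3·4 = 12 = 1·11 + 1), so t ≡ 4·8 = 32 ≡ 10 (mod 11).
    Then x = 4 + 91·10 = 914, valid modulo lcm(91, 11) = 1001: x ≡ 914 (mod 1001).
  Combine with x ≡ 2 (mod 9); new modulus lcm = 9009.
    Write x = 914 + 1001·t and substitute into x ≡ 2 (mod 9): 1001·t ≡ 2 − 914 = -912 (mod 9).
    Reduce coefficients mod 9: 2·t ≡ 6 (mod 9).
    The inverse of 2 mod 9 is 5 (since 2·5 = 10 = 1·9 + 1), so t ≡ 5·6 = 30 ≡ 3 (mod 9).
    Then x = 914 + 1001·3 = 3917, valid modulo lcm(1001, 9) = 9009: x ≡ 3917 (mod 9009).
  Combine with x ≡ 6 (mod 19); new modulus lcm = 171171.
    Write x = 3917 + 9009·t and substitute into x ≡ 6 (mod 19): 9009·t ≡ 6 − 3917 = -3911 (mod 19).
    Reduce coefficients mod 19: 3·t ≡ 3 (mod 19).
    The inverse of 3 mod 19 is 13 (since 3·13 = 39 = 2·19 + 1), so t ≡ 13·3 = 39 ≡ 1 (mod 19).
    Then x = 3917 + 9009·1 = 12926, valid modulo lcm(9009, 19) = 171171: x ≡ 12926 (mod 171171).
Verify against each original: 12926 mod 13 = 4, 12926 mod 7 = 4, 12926 mod 11 = 1, 12926 mod 9 = 2, 12926 mod 19 = 6.

x ≡ 12926 (mod 171171).


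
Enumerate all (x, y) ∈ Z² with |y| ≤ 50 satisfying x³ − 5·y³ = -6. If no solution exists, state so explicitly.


The equation is x³ - 5y³ = -6. For fixed y, x³ = 5·y³ − 6, so a solution requires the RHS to be a perfect cube.
Strategy: iterate y from -50 to 50, compute RHS = 5·y³ − 6, and check whether it is a (positive or negative) perfect cube.
Check small values of y:
  y = 0: RHS = -6 is not a perfect cube.
  y = 1: RHS = -1 = (-1)³ ⇒ x = -1 works.
  y = -1: RHS = -11 is not a perfect cube.
  y = 2: RHS = 34 is not a perfect cube.
  y = -2: RHS = -46 is not a perfect cube.
  y = 3: RHS = 129 is not a perfect cube.
  y = -3: RHS = -141 is not a perfect cube.
Continuing the search up to |y| = 50 finds no further solutions beyond those listed.
Collected solutions: (-1, 1).

Solutions (with |y| ≤ 50): (-1, 1).


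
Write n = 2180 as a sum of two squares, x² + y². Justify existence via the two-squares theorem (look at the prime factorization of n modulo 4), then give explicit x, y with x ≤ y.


Step 1: Factor n = 2180 = 2^2 · 5 · 109.
Step 2: Check the mod-4 condition on each prime factor: 2 = 2 (special); 5 ≡ 1 (mod 4), exponent 1; 109 ≡ 1 (mod 4), exponent 1.
All primes ≡ 3 (mod 4) appear to even exponent (or don't appear), so by the two-squares theorem n IS expressible as a sum of two squares.
Step 3: Build a representation. Group n = k² · m with k = 2 and m = 5 · 109 = 545 (a product of primes ≡ 1 (mod 4)); a representation of m scales to one of n via (k·x)² + (k·y)² = k²(x² + y²). Each prime p ≡ 1 (mod 4) is itself a sum of two squares; find a² by testing p − a² for a perfect square:
  5: 5 − 1² = 4 = 2² ⇒ 5 = 1² + 2².
  109: 109 − 1² = 108, 109 − 2² = 105, 109 − 3² = 100 = 10² ⇒ 109 = 3² + 10².
  Combine using the Brahmagupta–Fibonacci identity (a² + b²)(c² + d²) = (ac − bd)² + (ad + bc)² = (ac + bd)² + (ad − bc)²:
  5 · 109 = 545: from (1² + 2²)(3² + 10²), take (1·3 − 2·10, 1·10 + 2·3) = (3 − 20, 10 + 6) = (-17, 16); dropping signs (only squares matter) gives (17, 16); check 17² + 16² = 289 + 256 = 545 ✓.
  Scale by k = 2: (2·17, 2·16) = (34, 32).
Step 4: Order so x ≤ y and verify: 32² + 34² = 1024 + 1156 = 2180 = n. ✓

n = 2180 = 32² + 34² (one valid representation with x ≤ y).


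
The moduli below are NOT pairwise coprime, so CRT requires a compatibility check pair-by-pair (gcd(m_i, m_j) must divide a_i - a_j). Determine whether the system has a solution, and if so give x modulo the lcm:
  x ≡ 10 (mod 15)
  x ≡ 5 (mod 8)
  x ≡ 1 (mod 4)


Moduli 15, 8, 4 are not pairwise coprime, so CRT works modulo lcm(m_i) when all pairwise compatibility conditions hold.
Pairwise compatibility: gcd(m_i, m_j) must divide a_i - a_j for every pair.
Merge one congruence at a time:
  Start: x ≡ 10 (mod 15).
  Combine with x ≡ 5 (mod 8): gcd(15, 8) = 1; 5 - 10 = -5, which IS divisible by 1, so compatible.
    Write x = 10 + 15·t and substitute into x ≡ 5 (mod 8): 15·t ≡ 5 − 10 = -5 (mod 8).
    Reduce coefficients mod 8: 7·t ≡ 3 (mod 8).
    The inverse of 7 mod 8 is 7 (since 7·7 = 49 = 6·8 + 1), so t ≡ 7·3 = 21 ≡ 5 (mod 8).
    Then x = 10 + 15·5 = 85, valid modulo lcm(15, 8) = 120: x ≡ 85 (mod 120).
  Combine with x ≡ 1 (mod 4): gcd(120, 4) = 4; 1 - 85 = -84, which IS divisible by 4, so compatible.
    Write x = 85 + 120·t and substitute into x ≡ 1 (mod 4): 120·t ≡ 1 − 85 = -84 (mod 4).
    Divide the congruence (and modulus) by g = 4: 30·t ≡ -21 (mod 1).
    Modulo 1 every t works; take t = 0.
    Then x = 85 + 120·0 = 85, valid modulo lcm(120, 4) = 120: x ≡ 85 (mod 120).
Verify: 85 mod 15 = 10, 85 mod 8 = 5, 85 mod 4 = 1.

x ≡ 85 (mod 120).


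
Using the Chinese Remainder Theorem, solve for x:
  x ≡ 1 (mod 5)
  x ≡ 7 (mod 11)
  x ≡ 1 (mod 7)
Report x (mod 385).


Moduli 5, 11, 7 are pairwise coprime; by CRT there is a unique solution modulo M = 5 · 11 · 7 = 385.
Solve pairwise, accumulating the modulus:
  Start with x ≡ 1 (mod 5).
  Combine with x ≡ 7 (mod 11): since gcd(5, 11) = 1, we get a unique residue mod 55.
    Write x = 1 + 5·t and substitute into x ≡ 7 (mod 11): 5·t ≡ 7 − 1 = 6 (mod 11).
    The inverse of 5 mod 11 is 9 (since 5·9 = 45 = 4·11 + 1), so t ≡ 9·6 = 54 ≡ 10 (mod 11).
    Then x = 1 + 5·10 = 51, valid modulo lcm(5, 11) = 55: x ≡ 51 (mod 55).
  Combine with x ≡ 1 (mod 7): since gcd(55, 7) = 1, we get a unique residue mod 385.
    Write x = 51 + 55·t and substitute into x ≡ 1 (mod 7): 55·t ≡ 1 − 51 = -50 (mod 7).
    Reduce coefficients mod 7: 6·t ≡ 6 (mod 7).
    The inverse of 6 mod 7 is 6 (since 6·6 = 36 = 5·7 + 1), so t ≡ 6·6 = 36 ≡ 1 (mod 7).
    Then x = 51 + 55·1 = 106, valid modulo lcm(55, 7) = 385: x ≡ 106 (mod 385).
Verify: 106 mod 5 = 1 ✓, 106 mod 11 = 7 ✓, 106 mod 7 = 1 ✓.

x ≡ 106 (mod 385).


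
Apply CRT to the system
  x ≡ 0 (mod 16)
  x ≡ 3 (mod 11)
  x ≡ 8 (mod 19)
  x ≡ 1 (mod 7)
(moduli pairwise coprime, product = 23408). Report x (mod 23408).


Product of moduli M = 16 · 11 · 19 · 7 = 23408.
Merge one congruence at a time:
  Start: x ≡ 0 (mod 16).
  Combine with x ≡ 3 (mod 11); new modulus lcm = 176.
    Write x = 0 + 16·t and substitute into x ≡ 3 (mod 11): 16·t ≡ 3 − 0 = 3 (mod 11).
    Reduce coefficients mod 11: 5·t ≡ 3 (mod 11).
    The inverse of 5 mod 11 is 9 (since 5·9 = 45 = 4·11 + 1), so t ≡ 9·3 = 27 ≡ 5 (mod 11).
    Then x = 0 + 16·5 = 80, valid modulo lcm(16, 11) = 176: x ≡ 80 (mod 176).
  Combine with x ≡ 8 (mod 19); new modulus lcm = 3344.
    Write x = 80 + 176·t and substitute into x ≡ 8 (mod 19): 176·t ≡ 8 − 80 = -72 (mod 19).
    Reduce coefficients mod 19: 5·t ≡ 4 (mod 19).
    The inverse of 5 mod 19 is 4 (since 5·4 = 20 = 1·19 + 1), so t ≡ 4·4 = 16 ≡ 16 (mod 19).
    Then x = 80 + 176·16 = 2896, valid modulo lcm(176, 19) = 3344: x ≡ 2896 (mod 3344).
  Combine with x ≡ 1 (mod 7); new modulus lcm = 23408.
    Write x = 2896 + 3344·t and substitute into x ≡ 1 (mod 7): 3344·t ≡ 1 − 2896 = -2895 (mod 7).
    Reduce coefficients mod 7: 5·t ≡ 3 (mod 7).
    The inverse of 5 mod 7 is 3 (since 5·3 = 15 = 2·7 + 1), so t ≡ 3·3 = 9 ≡ 2 (mod 7).
    Then x = 2896 + 3344·2 = 9584, valid modulo lcm(3344, 7) = 23408: x ≡ 9584 (mod 23408).
Verify against each original: 9584 mod 16 = 0, 9584 mod 11 = 3, 9584 mod 19 = 8, 9584 mod 7 = 1.

x ≡ 9584 (mod 23408).


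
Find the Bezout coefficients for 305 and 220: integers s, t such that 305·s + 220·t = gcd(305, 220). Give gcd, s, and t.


Euclidean algorithm on (305, 220) — divide until remainder is 0:
  305 = 1 · 220 + 85
  220 = 2 · 85 + 50
  85 = 1 · 50 + 35
  50 = 1 · 35 + 15
  35 = 2 · 15 + 5
  15 = 3 · 5 + 0
gcd(305, 220) = 5.
Track Bezout coefficients alongside the remainders: start with r₀ = 305 = a·1 + b·0 (s = 1, t = 0) and r₁ = 220 = a·0 + b·1 (s = 0, t = 1); each new remainder r_{k+1} = r_{k-1} − q_k·r_k inherits s_{k+1} = s_{k-1} − q_k·s_k, t_{k+1} = t_{k-1} − q_k·t_k, so r_k = a·s_k + b·t_k at every step:
  q = 1: r = 85, s = 1 − 1·0 = 1, t = 0 − 1·1 = -1  (check: 305·1 + 220·(-1) = 85)
  q = 2: r = 50, s = 0 − 2·1 = -2, t = 1 − 2·(-1) = 3  (check: 305·(-2) + 220·3 = 50)
  q = 1: r = 35, s = 1 − 1·(-2) = 3, t = -1 − 1·3 = -4  (check: 305·3 + 220·(-4) = 35)
  q = 1: r = 15, s = -2 − 1·3 = -5, t = 3 − 1·(-4) = 7  (check: 305·(-5) + 220·7 = 15)
  q = 2: r = 5, s = 3 − 2·(-5) = 13, t = -4 − 2·7 = -18  (check: 305·13 + 220·(-18) = 5)
The row with r = 5 (the gcd) gives the Bezout coefficients s = 13, t = -18.
Result: 305 · (13) + 220 · (-18) = 5.

gcd(305, 220) = 5; s = 13, t = -18 (check: 305·13 + 220·(-18) = 5).


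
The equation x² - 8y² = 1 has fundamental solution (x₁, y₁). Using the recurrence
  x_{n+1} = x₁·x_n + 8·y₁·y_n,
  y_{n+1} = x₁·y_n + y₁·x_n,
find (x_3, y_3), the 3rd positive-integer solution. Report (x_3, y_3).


Step 1: Find the fundamental solution (x₁, y₁) of x² - 8y² = 1.
  Expand √8 as a continued fraction. a₀ = ⌊√8⌋ = 2; iterate m_{k+1} = d_k·a_k − m_k, d_{k+1} = (8 − m_{k+1}²)/d_k, a_{k+1} = ⌊(a₀ + m_{k+1})/d_{k+1}⌋ (starting m₀ = 0, d₀ = 1), with convergents p_k = a_k·p_{k-1} + p_{k-2}, q_k = a_k·q_{k-1} + q_{k-2} (p₋₁ = 1, q₋₁ = 0):
  k = 0: a₀ = 2; p₀/q₀ = 2/1; p₀² − 8·q₀² = 4 − 8 = -4.
  k = 1: m = 2, d = 4, a = ⌊(2 + 2)/4⌋ = 1; p/q = (1·2 + 1)/(1·1 + 0) = 3/1; p² − 8·q² = 9 − 8 = 1.
  The first convergent with p² − 8·q² = 1 gives the fundamental solution (x₁, y₁) = (3, 1).
Step 2: Apply the recurrence (x_{n+1}, y_{n+1}) = (x₁x_n + 8y₁y_n, x₁y_n + y₁x_n) repeatedly.
  From (x_1, y_1) = (3, 1): x_2 = 3·3 + 8·1·1 = 17; y_2 = 3·1 + 1·3 = 6.
  From (x_2, y_2) = (17, 6): x_3 = 3·17 + 8·1·6 = 99; y_3 = 3·6 + 1·17 = 35.
Step 3: Verify x_3² - 8·y_3² = 9801 - 9800 = 1 (should be 1). ✓

(x_1, y_1) = (3, 1); (x_3, y_3) = (99, 35).


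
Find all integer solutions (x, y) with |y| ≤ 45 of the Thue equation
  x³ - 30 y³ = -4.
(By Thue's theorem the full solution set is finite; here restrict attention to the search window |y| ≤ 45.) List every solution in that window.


The equation is x³ - 30y³ = -4. For fixed y, x³ = 30·y³ − 4, so a solution requires the RHS to be a perfect cube.
Strategy: iterate y from -45 to 45, compute RHS = 30·y³ − 4, and check whether it is a (positive or negative) perfect cube.
Check small values of y:
  y = 0: RHS = -4 is not a perfect cube.
  y = 1: RHS = 26 is not a perfect cube.
  y = -1: RHS = -34 is not a perfect cube.
  y = 2: RHS = 236 is not a perfect cube.
  y = -2: RHS = -244 is not a perfect cube.
  y = 3: RHS = 806 is not a perfect cube.
  y = -3: RHS = -814 is not a perfect cube.
Continuing the search up to |y| = 45 finds no solutions either.
No (x, y) in the scanned range satisfies the equation.

No integer solutions with |y| ≤ 45.


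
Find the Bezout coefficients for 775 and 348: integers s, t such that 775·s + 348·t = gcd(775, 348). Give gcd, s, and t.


Euclidean algorithm on (775, 348) — divide until remainder is 0:
  775 = 2 · 348 + 79
  348 = 4 · 79 + 32
  79 = 2 · 32 + 15
  32 = 2 · 15 + 2
  15 = 7 · 2 + 1
  2 = 2 · 1 + 0
gcd(775, 348) = 1.
Track Bezout coefficients alongside the remainders: start with r₀ = 775 = a·1 + b·0 (s = 1, t = 0) and r₁ = 348 = a·0 + b·1 (s = 0, t = 1); each new remainder r_{k+1} = r_{k-1} − q_k·r_k inherits s_{k+1} = s_{k-1} − q_k·s_k, t_{k+1} = t_{k-1} − q_k·t_k, so r_k = a·s_k + b·t_k at every step:
  q = 2: r = 79, s = 1 − 2·0 = 1, t = 0 − 2·1 = -2  (check: 775·1 + 348·(-2) = 79)
  q = 4: r = 32, s = 0 − 4·1 = -4, t = 1 − 4·(-2) = 9  (check: 775·(-4) + 348·9 = 32)
  q = 2: r = 15, s = 1 − 2·(-4) = 9, t = -2 − 2·9 = -20  (check: 775·9 + 348·(-20) = 15)
  q = 2: r = 2, s = -4 − 2·9 = -22, t = 9 − 2·(-20) = 49  (check: 775·(-22) + 348·49 = 2)
  q = 7: r = 1, s = 9 − 7·(-22) = 163, t = -20 − 7·49 = -363  (check: 775·163 + 348·(-363) = 1)
The row with r = 1 (the gcd) gives the Bezout coefficients s = 163, t = -363.
Result: 775 · (163) + 348 · (-363) = 1.

gcd(775, 348) = 1; s = 163, t = -363 (check: 775·163 + 348·(-363) = 1).


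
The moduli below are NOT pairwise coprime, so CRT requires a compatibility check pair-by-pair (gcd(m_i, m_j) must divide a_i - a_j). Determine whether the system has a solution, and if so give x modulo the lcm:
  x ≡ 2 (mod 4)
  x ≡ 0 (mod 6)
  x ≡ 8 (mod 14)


Moduli 4, 6, 14 are not pairwise coprime, so CRT works modulo lcm(m_i) when all pairwise compatibility conditions hold.
Pairwise compatibility: gcd(m_i, m_j) must divide a_i - a_j for every pair.
Merge one congruence at a time:
  Start: x ≡ 2 (mod 4).
  Combine with x ≡ 0 (mod 6): gcd(4, 6) = 2; 0 - 2 = -2, which IS divisible by 2, so compatible.
    Write x = 2 + 4·t and substitute into x ≡ 0 (mod 6): 4·t ≡ 0 − 2 = -2 (mod 6).
    Divide the congruence (and modulus) by g = 2: 2·t ≡ -1 (mod 3).
    Reduce coefficients mod 3: 2·t ≡ 2 (mod 3).
    The inverse of 2 mod 3 is 2 (since 2·2 = 4 = 1·3 + 1), so t ≡ 2·2 = 4 ≡ 1 (mod 3).
    Then x = 2 + 4·1 = 6, valid modulo lcm(4, 6) = 12: x ≡ 6 (mod 12).
  Combine with x ≡ 8 (mod 14): gcd(12, 14) = 2; 8 - 6 = 2, which IS divisible by 2, so compatible.
    Write x = 6 + 12·t and substitute into x ≡ 8 (mod 14): 12·t ≡ 8 − 6 = 2 (mod 14).
    Divide the congruence (and modulus) by g = 2: 6·t ≡ 1 (mod 7).
    The inverse of 6 mod 7 is 6 (since 6·6 = 36 = 5·7 + 1), so t ≡ 6·1 = 6 ≡ 6 (mod 7).
    Then x = 6 + 12·6 = 78, valid modulo lcm(12, 14) = 84: x ≡ 78 (mod 84).
Verify: 78 mod 4 = 2, 78 mod 6 = 0, 78 mod 14 = 8.

x ≡ 78 (mod 84).


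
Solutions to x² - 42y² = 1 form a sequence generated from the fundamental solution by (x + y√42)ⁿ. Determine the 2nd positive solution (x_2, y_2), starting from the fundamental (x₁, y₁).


Step 1: Find the fundamental solution (x₁, y₁) of x² - 42y² = 1.
  Expand √42 as a continued fraction. a₀ = ⌊√42⌋ = 6; iterate m_{k+1} = d_k·a_k − m_k, d_{k+1} = (42 − m_{k+1}²)/d_k, a_{k+1} = ⌊(a₀ + m_{k+1})/d_{k+1}⌋ (starting m₀ = 0, d₀ = 1), with convergents p_k = a_k·p_{k-1} + p_{k-2}, q_k = a_k·q_{k-1} + q_{k-2} (p₋₁ = 1, q₋₁ = 0):
  k = 0: a₀ = 6; p₀/q₀ = 6/1; p₀² − 42·q₀² = 36 − 42 = -6.
  k = 1: m = 6, d = 6, a = ⌊(6 + 6)/6⌋ = 2; p/q = (2·6 + 1)/(2·1 + 0) = 13/2; p² − 42·q² = 169 − 168 = 1.
  The first convergent with p² − 42·q² = 1 gives the fundamental solution (x₁, y₁) = (13, 2).
Step 2: Apply the recurrence (x_{n+1}, y_{n+1}) = (x₁x_n + 42y₁y_n, x₁y_n + y₁x_n) repeatedly.
  From (x_1, y_1) = (13, 2): x_2 = 13·13 + 42·2·2 = 337; y_2 = 13·2 + 2·13 = 52.
Step 3: Verify x_2² - 42·y_2² = 113569 - 113568 = 1 (should be 1). ✓

(x_1, y_1) = (13, 2); (x_2, y_2) = (337, 52).


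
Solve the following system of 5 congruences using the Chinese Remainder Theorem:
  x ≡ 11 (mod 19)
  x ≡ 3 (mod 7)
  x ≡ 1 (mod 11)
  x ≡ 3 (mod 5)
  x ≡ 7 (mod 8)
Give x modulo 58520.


Product of moduli M = 19 · 7 · 11 · 5 · 8 = 58520.
Merge one congruence at a time:
  Start: x ≡ 11 (mod 19).
  Combine with x ≡ 3 (mod 7); new modulus lcm = 133.
    Write x = 11 + 19·t and substitute into x ≡ 3 (mod 7): 19·t ≡ 3 − 11 = -8 (mod 7).
    Reduce coefficients mod 7: 5·t ≡ 6 (mod 7).
    The inverse of 5 mod 7 is 3 (since 5·3 = 15 = 2·7 + 1), so t ≡ 3·6 = 18 ≡ 4 (mod 7).
    Then x = 11 + 19·4 = 87, valid modulo lcm(19, 7) = 133: x ≡ 87 (mod 133).
  Combine with x ≡ 1 (mod 11); new modulus lcm = 1463.
    Write x = 87 + 133·t and substitute into x ≡ 1 (mod 11): 133·t ≡ 1 − 87 = -86 (mod 11).
    Reduce coefficients mod 11: 1·t ≡ 2 (mod 11).
    So t ≡ 2 (mod 11).
    Then x = 87 + 133·2 = 353, valid modulo lcm(133, 11) = 1463: x ≡ 353 (mod 1463).
  Combine with x ≡ 3 (mod 5); new modulus lcm = 7315.
    Write x = 353 + 1463·t and substitute into x ≡ 3 (mod 5): 1463·t ≡ 3 − 353 = -350 (mod 5).
    Reduce coefficients mod 5: 3·t ≡ 0 (mod 5).
    The inverse of 3 mod 5 is 2 (since 3·2 = 6 = 1·5 + 1), so t ≡ 2·0 = 0 ≡ 0 (mod 5).
    Then x = 353 + 1463·0 = 353, valid modulo lcm(1463, 5) = 7315: x ≡ 353 (mod 7315).
  Combine with x ≡ 7 (mod 8); new modulus lcm = 58520.
    Write x = 353 + 7315·t and substitute into x ≡ 7 (mod 8): 7315·t ≡ 7 − 353 = -346 (mod 8).
    Reduce coefficients mod 8: 3·t ≡ 6 (mod 8).
    The inverse of 3 mod 8 is 3 (since 3·3 = 9 = 1·8 + 1), so t ≡ 3·6 = 18 ≡ 2 (mod 8).
    Then x = 353 + 7315·2 = 14983, valid modulo lcm(7315, 8) = 58520: x ≡ 14983 (mod 58520).
Verify against each original: 14983 mod 19 = 11, 14983 mod 7 = 3, 14983 mod 11 = 1, 14983 mod 5 = 3, 14983 mod 8 = 7.

x ≡ 14983 (mod 58520).
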